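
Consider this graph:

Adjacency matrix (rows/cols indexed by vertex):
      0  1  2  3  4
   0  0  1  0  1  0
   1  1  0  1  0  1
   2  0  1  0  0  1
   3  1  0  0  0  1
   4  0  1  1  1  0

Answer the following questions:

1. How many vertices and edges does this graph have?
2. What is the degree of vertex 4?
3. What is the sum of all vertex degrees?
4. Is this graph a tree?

Count: 5 vertices, 6 edges.
Vertex 4 has neighbors [1, 2, 3], degree = 3.
Handshaking lemma: 2 * 6 = 12.
A tree on 5 vertices has 4 edges. This graph has 6 edges (2 extra). Not a tree.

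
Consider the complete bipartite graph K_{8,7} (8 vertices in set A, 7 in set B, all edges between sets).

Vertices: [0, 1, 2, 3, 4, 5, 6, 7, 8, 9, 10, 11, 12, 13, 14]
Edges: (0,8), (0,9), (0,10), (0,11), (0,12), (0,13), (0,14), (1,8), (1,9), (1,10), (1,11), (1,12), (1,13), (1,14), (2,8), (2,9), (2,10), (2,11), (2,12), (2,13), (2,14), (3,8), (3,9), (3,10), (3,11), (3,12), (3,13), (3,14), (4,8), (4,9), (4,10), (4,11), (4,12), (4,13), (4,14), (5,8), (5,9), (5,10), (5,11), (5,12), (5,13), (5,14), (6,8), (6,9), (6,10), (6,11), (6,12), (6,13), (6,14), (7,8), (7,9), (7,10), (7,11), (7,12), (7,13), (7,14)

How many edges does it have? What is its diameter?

K_{8,7} has 8 * 7 = 56 edges.
Any vertex reaches any opposite-side vertex in 1 step; same-side vertices reach in 2 steps via any opposite-side vertex.
Diameter = 2.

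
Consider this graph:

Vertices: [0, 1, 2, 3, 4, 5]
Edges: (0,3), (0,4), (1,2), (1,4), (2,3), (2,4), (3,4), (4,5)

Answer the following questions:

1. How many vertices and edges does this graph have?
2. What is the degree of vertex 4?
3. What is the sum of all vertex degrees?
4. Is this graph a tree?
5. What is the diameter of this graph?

Count: 6 vertices, 8 edges.
Vertex 4 has neighbors [0, 1, 2, 3, 5], degree = 5.
Handshaking lemma: 2 * 8 = 16.
A tree on 6 vertices has 5 edges. This graph has 8 edges (3 extra). Not a tree.
Diameter (longest shortest path) = 2.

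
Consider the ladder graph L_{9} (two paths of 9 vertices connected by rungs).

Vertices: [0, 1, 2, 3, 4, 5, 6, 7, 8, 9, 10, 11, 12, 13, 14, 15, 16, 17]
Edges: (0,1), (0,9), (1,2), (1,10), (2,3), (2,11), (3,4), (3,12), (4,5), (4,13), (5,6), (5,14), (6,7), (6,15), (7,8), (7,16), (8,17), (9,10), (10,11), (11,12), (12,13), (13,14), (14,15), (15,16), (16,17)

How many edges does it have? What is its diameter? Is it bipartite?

Ladder graph L_{9}: 9 rungs + 2 * (9-1) path edges = 9 + 16 = 25 edges.
Diameter = 9.
Ladder graphs are bipartite (alternating coloring along each path).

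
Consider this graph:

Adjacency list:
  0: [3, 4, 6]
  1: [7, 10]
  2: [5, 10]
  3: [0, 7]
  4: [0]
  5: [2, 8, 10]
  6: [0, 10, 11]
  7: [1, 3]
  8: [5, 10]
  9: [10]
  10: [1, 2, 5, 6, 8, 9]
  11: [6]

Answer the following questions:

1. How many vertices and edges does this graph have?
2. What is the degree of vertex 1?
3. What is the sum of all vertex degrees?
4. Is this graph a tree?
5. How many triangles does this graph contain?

Count: 12 vertices, 14 edges.
Vertex 1 has neighbors [7, 10], degree = 2.
Handshaking lemma: 2 * 14 = 28.
A tree on 12 vertices has 11 edges. This graph has 14 edges (3 extra). Not a tree.
Number of triangles = 2.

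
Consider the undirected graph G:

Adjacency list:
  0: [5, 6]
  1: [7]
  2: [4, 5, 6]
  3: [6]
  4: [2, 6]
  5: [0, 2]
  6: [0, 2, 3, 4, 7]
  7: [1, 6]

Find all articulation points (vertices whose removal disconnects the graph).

An articulation point is a vertex whose removal disconnects the graph.
Articulation points: [6, 7]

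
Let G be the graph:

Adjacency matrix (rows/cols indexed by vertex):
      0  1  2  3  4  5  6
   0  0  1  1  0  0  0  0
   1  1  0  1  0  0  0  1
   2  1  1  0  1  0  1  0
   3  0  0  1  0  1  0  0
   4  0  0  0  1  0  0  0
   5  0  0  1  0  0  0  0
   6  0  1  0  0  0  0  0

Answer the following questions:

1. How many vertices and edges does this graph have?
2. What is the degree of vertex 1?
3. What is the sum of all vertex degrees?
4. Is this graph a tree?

Count: 7 vertices, 7 edges.
Vertex 1 has neighbors [0, 2, 6], degree = 3.
Handshaking lemma: 2 * 7 = 14.
A tree on 7 vertices has 6 edges. This graph has 7 edges (1 extra). Not a tree.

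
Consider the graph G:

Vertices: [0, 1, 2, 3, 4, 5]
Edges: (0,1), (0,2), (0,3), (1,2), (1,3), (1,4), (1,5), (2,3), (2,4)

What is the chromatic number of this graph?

The graph has a maximum clique of size 4 (lower bound on chromatic number).
A valid 4-coloring: {0: 2, 1: 0, 2: 1, 3: 3, 4: 2, 5: 1}.
Chromatic number = 4.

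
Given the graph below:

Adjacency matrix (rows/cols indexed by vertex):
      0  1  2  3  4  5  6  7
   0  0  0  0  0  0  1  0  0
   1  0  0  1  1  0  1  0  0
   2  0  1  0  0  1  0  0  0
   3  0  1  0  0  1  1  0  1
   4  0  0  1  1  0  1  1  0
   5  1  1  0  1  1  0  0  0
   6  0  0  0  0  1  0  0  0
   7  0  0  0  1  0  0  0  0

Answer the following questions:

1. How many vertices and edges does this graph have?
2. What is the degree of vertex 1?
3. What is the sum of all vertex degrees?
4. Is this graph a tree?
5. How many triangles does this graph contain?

Count: 8 vertices, 10 edges.
Vertex 1 has neighbors [2, 3, 5], degree = 3.
Handshaking lemma: 2 * 10 = 20.
A tree on 8 vertices has 7 edges. This graph has 10 edges (3 extra). Not a tree.
Number of triangles = 2.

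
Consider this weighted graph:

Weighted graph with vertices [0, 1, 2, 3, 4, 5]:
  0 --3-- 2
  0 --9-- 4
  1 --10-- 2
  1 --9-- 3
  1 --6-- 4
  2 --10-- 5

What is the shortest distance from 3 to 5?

Using Dijkstra's algorithm from vertex 3:
Shortest path: 3 -> 1 -> 2 -> 5
Total weight: 9 + 10 + 10 = 29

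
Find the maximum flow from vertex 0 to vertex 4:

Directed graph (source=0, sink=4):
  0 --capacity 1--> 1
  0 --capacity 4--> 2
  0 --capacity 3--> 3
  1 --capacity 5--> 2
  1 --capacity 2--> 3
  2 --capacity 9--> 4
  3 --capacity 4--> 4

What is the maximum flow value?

Computing max flow:
  Flow on (0->1): 1/1
  Flow on (0->2): 4/4
  Flow on (0->3): 3/3
  Flow on (1->2): 1/5
  Flow on (2->4): 5/9
  Flow on (3->4): 3/4
Maximum flow = 8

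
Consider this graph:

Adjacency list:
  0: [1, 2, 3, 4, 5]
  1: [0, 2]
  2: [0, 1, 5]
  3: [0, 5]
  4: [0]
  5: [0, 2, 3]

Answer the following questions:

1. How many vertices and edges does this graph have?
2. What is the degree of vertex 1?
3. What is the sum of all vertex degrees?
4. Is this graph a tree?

Count: 6 vertices, 8 edges.
Vertex 1 has neighbors [0, 2], degree = 2.
Handshaking lemma: 2 * 8 = 16.
A tree on 6 vertices has 5 edges. This graph has 8 edges (3 extra). Not a tree.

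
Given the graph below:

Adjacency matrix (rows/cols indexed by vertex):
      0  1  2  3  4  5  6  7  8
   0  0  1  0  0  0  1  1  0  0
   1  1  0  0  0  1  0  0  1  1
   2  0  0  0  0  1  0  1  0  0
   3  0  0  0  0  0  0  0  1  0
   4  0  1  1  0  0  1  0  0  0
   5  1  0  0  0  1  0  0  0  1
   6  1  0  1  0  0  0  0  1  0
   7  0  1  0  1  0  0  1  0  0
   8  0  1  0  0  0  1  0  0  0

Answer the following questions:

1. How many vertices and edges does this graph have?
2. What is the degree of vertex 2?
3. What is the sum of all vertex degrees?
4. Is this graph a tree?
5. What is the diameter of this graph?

Count: 9 vertices, 12 edges.
Vertex 2 has neighbors [4, 6], degree = 2.
Handshaking lemma: 2 * 12 = 24.
A tree on 9 vertices has 8 edges. This graph has 12 edges (4 extra). Not a tree.
Diameter (longest shortest path) = 4.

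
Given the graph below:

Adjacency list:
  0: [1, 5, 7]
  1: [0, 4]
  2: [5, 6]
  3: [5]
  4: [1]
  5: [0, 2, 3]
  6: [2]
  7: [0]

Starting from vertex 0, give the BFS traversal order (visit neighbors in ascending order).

BFS from vertex 0 (neighbors processed in ascending order):
Visit order: 0, 1, 5, 7, 4, 2, 3, 6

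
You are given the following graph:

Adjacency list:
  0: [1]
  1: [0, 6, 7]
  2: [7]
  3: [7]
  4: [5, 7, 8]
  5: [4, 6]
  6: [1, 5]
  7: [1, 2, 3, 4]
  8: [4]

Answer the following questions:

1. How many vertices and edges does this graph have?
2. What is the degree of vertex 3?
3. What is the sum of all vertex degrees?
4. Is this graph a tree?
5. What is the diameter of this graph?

Count: 9 vertices, 9 edges.
Vertex 3 has neighbors [7], degree = 1.
Handshaking lemma: 2 * 9 = 18.
A tree on 9 vertices has 8 edges. This graph has 9 edges (1 extra). Not a tree.
Diameter (longest shortest path) = 4.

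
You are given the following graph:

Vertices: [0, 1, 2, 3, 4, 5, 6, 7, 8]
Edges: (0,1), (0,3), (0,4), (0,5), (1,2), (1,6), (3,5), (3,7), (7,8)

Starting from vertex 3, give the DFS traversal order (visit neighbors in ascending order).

DFS from vertex 3 (neighbors processed in ascending order):
Visit order: 3, 0, 1, 2, 6, 4, 5, 7, 8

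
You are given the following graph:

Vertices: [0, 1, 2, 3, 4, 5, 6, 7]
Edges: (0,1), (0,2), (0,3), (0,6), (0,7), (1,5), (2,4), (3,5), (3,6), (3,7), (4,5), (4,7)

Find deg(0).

Vertex 0 has neighbors [1, 2, 3, 6, 7], so deg(0) = 5.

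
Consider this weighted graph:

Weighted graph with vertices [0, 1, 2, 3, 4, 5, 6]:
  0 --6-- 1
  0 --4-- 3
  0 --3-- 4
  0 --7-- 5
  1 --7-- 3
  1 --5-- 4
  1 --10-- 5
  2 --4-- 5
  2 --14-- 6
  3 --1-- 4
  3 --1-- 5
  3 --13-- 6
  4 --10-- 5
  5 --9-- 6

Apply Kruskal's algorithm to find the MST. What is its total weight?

Applying Kruskal's algorithm (sort edges by weight, add if no cycle):
  Add (3,4) w=1
  Add (3,5) w=1
  Add (0,4) w=3
  Skip (0,3) w=4 (creates cycle)
  Add (2,5) w=4
  Add (1,4) w=5
  Skip (0,1) w=6 (creates cycle)
  Skip (0,5) w=7 (creates cycle)
  Skip (1,3) w=7 (creates cycle)
  Add (5,6) w=9
  Skip (1,5) w=10 (creates cycle)
  Skip (4,5) w=10 (creates cycle)
  Skip (3,6) w=13 (creates cycle)
  Skip (2,6) w=14 (creates cycle)
MST weight = 23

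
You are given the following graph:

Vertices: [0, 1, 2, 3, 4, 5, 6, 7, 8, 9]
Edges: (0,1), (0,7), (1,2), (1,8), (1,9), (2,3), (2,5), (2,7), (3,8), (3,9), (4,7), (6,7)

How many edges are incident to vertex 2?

Vertex 2 has neighbors [1, 3, 5, 7], so deg(2) = 4.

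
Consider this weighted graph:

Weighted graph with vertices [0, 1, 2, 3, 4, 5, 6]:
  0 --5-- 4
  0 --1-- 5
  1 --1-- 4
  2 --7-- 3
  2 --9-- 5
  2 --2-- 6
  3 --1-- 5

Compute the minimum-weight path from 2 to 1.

Using Dijkstra's algorithm from vertex 2:
Shortest path: 2 -> 3 -> 5 -> 0 -> 4 -> 1
Total weight: 7 + 1 + 1 + 5 + 1 = 15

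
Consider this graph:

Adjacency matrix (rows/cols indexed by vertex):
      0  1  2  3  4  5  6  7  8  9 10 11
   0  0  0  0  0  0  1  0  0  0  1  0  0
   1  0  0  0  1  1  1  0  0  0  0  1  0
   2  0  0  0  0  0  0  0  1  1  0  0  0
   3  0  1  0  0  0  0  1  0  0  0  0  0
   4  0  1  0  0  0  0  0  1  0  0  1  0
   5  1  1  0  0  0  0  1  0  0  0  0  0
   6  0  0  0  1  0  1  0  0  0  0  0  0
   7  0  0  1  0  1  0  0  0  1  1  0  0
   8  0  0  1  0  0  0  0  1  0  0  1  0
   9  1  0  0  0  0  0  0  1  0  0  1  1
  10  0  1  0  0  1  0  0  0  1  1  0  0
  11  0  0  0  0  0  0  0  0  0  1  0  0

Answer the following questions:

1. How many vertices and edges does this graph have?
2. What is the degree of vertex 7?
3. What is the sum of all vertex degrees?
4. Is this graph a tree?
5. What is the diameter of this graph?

Count: 12 vertices, 17 edges.
Vertex 7 has neighbors [2, 4, 8, 9], degree = 4.
Handshaking lemma: 2 * 17 = 34.
A tree on 12 vertices has 11 edges. This graph has 17 edges (6 extra). Not a tree.
Diameter (longest shortest path) = 5.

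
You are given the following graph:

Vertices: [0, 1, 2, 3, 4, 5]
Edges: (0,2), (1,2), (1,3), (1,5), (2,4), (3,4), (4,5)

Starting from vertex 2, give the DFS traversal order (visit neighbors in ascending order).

DFS from vertex 2 (neighbors processed in ascending order):
Visit order: 2, 0, 1, 3, 4, 5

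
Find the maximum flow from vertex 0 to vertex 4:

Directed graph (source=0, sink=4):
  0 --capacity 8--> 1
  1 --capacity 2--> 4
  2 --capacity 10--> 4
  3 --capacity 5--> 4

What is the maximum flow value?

Computing max flow:
  Flow on (0->1): 2/8
  Flow on (1->4): 2/2
Maximum flow = 2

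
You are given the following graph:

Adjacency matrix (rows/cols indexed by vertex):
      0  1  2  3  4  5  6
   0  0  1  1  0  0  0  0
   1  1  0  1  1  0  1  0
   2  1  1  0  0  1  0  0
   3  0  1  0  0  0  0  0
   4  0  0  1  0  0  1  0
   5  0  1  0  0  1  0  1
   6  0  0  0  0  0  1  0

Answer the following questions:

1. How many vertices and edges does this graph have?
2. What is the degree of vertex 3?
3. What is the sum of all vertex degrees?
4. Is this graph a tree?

Count: 7 vertices, 8 edges.
Vertex 3 has neighbors [1], degree = 1.
Handshaking lemma: 2 * 8 = 16.
A tree on 7 vertices has 6 edges. This graph has 8 edges (2 extra). Not a tree.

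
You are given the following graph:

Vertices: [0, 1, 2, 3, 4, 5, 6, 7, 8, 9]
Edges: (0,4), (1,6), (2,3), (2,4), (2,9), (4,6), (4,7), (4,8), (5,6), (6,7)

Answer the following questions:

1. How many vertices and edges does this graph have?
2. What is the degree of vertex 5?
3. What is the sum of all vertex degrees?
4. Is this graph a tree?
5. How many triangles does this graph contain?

Count: 10 vertices, 10 edges.
Vertex 5 has neighbors [6], degree = 1.
Handshaking lemma: 2 * 10 = 20.
A tree on 10 vertices has 9 edges. This graph has 10 edges (1 extra). Not a tree.
Number of triangles = 1.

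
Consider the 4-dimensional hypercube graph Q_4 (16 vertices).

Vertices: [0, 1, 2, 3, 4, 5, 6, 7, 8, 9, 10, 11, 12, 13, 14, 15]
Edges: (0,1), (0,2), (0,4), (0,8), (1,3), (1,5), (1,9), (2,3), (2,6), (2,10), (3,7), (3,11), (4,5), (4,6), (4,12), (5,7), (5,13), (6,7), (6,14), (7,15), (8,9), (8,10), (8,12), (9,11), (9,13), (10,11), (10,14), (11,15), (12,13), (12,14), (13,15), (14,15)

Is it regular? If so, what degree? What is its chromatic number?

In Q_4, every vertex has exactly 4 neighbors (flip one of 4 bits), so it is 4-regular.
Q_4 is bipartite (partition by bit-parity), so chromatic number = 2.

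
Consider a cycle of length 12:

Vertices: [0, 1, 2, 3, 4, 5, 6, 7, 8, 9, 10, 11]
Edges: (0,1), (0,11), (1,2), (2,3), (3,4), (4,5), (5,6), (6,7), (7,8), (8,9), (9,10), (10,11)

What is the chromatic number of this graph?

This is an even cycle (C_12). Even cycles are bipartite.
Chromatic number = 2.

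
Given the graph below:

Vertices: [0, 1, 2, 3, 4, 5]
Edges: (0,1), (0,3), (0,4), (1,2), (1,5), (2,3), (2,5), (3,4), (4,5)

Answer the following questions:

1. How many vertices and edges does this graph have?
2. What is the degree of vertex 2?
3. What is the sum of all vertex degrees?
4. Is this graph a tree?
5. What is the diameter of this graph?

Count: 6 vertices, 9 edges.
Vertex 2 has neighbors [1, 3, 5], degree = 3.
Handshaking lemma: 2 * 9 = 18.
A tree on 6 vertices has 5 edges. This graph has 9 edges (4 extra). Not a tree.
Diameter (longest shortest path) = 2.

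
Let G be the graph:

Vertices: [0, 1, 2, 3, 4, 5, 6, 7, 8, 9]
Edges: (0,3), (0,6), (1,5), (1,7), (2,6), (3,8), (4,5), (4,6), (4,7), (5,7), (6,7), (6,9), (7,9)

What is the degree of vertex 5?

Vertex 5 has neighbors [1, 4, 7], so deg(5) = 3.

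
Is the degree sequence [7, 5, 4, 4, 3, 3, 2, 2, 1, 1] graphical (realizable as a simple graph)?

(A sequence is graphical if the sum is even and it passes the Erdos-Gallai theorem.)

Sum of degrees = 32. Sum is even and passes Erdos-Gallai. The sequence IS graphical.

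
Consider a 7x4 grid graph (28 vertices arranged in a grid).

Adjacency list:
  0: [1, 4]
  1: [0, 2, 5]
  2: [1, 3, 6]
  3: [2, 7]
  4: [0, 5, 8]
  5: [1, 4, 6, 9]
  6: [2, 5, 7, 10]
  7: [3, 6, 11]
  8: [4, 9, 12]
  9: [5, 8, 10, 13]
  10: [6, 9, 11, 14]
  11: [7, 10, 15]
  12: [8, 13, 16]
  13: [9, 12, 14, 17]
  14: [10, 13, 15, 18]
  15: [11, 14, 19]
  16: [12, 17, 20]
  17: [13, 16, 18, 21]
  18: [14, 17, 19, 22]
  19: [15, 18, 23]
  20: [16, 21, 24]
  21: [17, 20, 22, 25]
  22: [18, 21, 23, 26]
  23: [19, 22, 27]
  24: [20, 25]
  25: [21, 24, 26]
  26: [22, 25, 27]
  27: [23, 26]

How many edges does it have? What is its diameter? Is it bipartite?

A 7x4 grid has 24 vertical edges and 21 horizontal edges.
Total edges = 24 + 21 = 45.
Diameter = (7-1) + (4-1) = 9 (corner to opposite corner).
Grid graphs are bipartite (checkerboard coloring).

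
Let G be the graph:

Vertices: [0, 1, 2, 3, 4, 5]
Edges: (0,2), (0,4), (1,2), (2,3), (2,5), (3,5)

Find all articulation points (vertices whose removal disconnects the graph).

An articulation point is a vertex whose removal disconnects the graph.
Articulation points: [0, 2]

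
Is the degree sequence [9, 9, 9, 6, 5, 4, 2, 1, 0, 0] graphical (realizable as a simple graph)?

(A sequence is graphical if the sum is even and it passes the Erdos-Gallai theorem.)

Sum of degrees = 45. Sum is odd, so the sequence is NOT graphical.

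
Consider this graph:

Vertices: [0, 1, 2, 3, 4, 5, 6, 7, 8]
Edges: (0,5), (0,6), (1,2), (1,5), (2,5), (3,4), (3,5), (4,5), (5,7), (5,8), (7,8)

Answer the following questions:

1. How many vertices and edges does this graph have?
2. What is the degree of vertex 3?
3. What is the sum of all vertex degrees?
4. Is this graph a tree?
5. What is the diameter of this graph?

Count: 9 vertices, 11 edges.
Vertex 3 has neighbors [4, 5], degree = 2.
Handshaking lemma: 2 * 11 = 22.
A tree on 9 vertices has 8 edges. This graph has 11 edges (3 extra). Not a tree.
Diameter (longest shortest path) = 3.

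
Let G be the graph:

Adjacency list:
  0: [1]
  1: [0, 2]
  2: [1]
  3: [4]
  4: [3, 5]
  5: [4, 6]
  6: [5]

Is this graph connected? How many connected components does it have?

Checking connectivity: the graph has 2 connected component(s).
Components: [[0, 1, 2], [3, 4, 5, 6]]. The graph is NOT connected.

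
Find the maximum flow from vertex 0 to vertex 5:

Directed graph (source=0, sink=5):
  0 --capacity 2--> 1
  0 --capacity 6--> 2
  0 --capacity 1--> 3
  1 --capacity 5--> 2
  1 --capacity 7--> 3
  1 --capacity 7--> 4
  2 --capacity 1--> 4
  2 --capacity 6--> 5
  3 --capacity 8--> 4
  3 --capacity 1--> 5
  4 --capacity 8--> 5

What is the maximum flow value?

Computing max flow:
  Flow on (0->1): 2/2
  Flow on (0->2): 6/6
  Flow on (0->3): 1/1
  Flow on (1->2): 1/5
  Flow on (1->3): 1/7
  Flow on (2->4): 1/1
  Flow on (2->5): 6/6
  Flow on (3->4): 1/8
  Flow on (3->5): 1/1
  Flow on (4->5): 2/8
Maximum flow = 9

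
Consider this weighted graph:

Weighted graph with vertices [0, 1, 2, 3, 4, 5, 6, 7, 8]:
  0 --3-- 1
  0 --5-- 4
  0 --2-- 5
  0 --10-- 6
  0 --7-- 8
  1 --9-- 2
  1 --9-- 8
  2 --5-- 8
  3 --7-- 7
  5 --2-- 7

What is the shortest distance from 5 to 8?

Using Dijkstra's algorithm from vertex 5:
Shortest path: 5 -> 0 -> 8
Total weight: 2 + 7 = 9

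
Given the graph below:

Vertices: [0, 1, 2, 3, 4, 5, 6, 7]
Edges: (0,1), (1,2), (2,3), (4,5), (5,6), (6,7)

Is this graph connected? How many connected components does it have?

Checking connectivity: the graph has 2 connected component(s).
Components: [[0, 1, 2, 3], [4, 5, 6, 7]]. The graph is NOT connected.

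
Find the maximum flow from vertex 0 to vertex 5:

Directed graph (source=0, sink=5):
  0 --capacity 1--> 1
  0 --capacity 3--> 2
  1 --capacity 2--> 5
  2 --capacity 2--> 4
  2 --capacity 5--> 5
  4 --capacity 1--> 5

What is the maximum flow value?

Computing max flow:
  Flow on (0->1): 1/1
  Flow on (0->2): 3/3
  Flow on (1->5): 1/2
  Flow on (2->5): 3/5
Maximum flow = 4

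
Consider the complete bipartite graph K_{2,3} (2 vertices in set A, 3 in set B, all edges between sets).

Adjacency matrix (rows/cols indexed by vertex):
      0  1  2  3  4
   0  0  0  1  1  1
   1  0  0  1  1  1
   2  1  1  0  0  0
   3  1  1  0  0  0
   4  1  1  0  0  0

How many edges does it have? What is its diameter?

K_{2,3} has 2 * 3 = 6 edges.
Any vertex reaches any opposite-side vertex in 1 step; same-side vertices reach in 2 steps via any opposite-side vertex.
Diameter = 2.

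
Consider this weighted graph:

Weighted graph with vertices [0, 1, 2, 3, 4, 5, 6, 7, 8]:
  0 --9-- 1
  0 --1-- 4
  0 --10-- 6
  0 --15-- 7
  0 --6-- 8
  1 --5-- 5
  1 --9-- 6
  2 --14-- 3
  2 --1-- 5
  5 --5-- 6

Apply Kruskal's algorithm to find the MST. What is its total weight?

Applying Kruskal's algorithm (sort edges by weight, add if no cycle):
  Add (0,4) w=1
  Add (2,5) w=1
  Add (1,5) w=5
  Add (5,6) w=5
  Add (0,8) w=6
  Add (0,1) w=9
  Skip (1,6) w=9 (creates cycle)
  Skip (0,6) w=10 (creates cycle)
  Add (2,3) w=14
  Add (0,7) w=15
MST weight = 56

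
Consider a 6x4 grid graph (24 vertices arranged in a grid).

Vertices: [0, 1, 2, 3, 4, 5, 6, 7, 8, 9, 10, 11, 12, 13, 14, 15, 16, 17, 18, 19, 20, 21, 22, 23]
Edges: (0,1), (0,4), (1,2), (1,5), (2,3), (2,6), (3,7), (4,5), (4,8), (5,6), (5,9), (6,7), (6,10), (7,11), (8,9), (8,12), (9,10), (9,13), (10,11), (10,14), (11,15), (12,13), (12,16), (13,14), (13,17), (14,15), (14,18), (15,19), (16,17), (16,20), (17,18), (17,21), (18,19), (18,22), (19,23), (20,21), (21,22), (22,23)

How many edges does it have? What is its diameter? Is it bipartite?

A 6x4 grid has 20 vertical edges and 18 horizontal edges.
Total edges = 20 + 18 = 38.
Diameter = (6-1) + (4-1) = 8 (corner to opposite corner).
Grid graphs are bipartite (checkerboard coloring).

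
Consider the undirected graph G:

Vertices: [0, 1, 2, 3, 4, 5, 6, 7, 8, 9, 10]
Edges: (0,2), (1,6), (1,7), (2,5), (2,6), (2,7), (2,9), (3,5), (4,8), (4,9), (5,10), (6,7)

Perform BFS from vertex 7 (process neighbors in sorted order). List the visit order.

BFS from vertex 7 (neighbors processed in ascending order):
Visit order: 7, 1, 2, 6, 0, 5, 9, 3, 10, 4, 8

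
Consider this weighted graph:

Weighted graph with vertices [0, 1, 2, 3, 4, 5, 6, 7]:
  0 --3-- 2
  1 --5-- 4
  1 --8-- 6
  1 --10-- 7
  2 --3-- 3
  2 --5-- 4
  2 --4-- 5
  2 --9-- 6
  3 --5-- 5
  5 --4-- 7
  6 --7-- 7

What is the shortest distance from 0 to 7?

Using Dijkstra's algorithm from vertex 0:
Shortest path: 0 -> 2 -> 5 -> 7
Total weight: 3 + 4 + 4 = 11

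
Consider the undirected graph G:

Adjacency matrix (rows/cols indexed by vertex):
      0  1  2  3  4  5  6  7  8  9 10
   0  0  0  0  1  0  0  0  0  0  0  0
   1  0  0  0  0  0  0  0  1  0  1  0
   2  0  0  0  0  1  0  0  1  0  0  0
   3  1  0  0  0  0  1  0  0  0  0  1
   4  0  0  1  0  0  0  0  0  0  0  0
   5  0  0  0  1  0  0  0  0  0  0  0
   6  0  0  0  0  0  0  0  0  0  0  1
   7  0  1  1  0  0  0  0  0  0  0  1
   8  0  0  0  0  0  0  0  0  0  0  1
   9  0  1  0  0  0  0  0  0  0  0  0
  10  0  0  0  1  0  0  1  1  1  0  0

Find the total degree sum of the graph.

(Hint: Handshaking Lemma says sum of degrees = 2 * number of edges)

Count edges: 10 edges.
By Handshaking Lemma: sum of degrees = 2 * 10 = 20.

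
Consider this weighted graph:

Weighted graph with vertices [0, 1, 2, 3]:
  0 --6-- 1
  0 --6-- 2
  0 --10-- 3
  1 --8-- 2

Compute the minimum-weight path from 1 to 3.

Using Dijkstra's algorithm from vertex 1:
Shortest path: 1 -> 0 -> 3
Total weight: 6 + 10 = 16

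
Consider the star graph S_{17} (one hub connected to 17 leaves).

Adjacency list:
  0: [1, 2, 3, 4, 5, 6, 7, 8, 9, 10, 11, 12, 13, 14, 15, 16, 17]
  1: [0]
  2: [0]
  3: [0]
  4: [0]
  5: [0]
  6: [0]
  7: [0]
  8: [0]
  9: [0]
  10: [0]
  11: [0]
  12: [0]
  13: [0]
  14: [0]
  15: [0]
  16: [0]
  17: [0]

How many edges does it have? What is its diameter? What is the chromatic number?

Star graph S_{17}: the hub connects to all 17 leaves.
Edges = 17.
Diameter = 2 (any leaf to hub is 1, leaf to leaf through hub is 2).
Star graphs are bipartite (hub vs leaves), so chromatic number = 2.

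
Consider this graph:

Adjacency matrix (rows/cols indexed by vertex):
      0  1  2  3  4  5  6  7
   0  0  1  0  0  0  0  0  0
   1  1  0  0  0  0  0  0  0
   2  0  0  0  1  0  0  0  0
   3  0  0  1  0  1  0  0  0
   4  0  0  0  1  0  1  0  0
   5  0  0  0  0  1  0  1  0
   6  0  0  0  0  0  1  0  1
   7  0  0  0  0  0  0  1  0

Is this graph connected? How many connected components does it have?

Checking connectivity: the graph has 2 connected component(s).
Components: [[0, 1], [2, 3, 4, 5, 6, 7]]. The graph is NOT connected.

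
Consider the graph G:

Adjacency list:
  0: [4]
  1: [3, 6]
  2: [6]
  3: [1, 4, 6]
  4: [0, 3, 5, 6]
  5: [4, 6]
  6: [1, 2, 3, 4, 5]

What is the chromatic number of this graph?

The graph has a maximum clique of size 3 (lower bound on chromatic number).
A valid 3-coloring: {0: 0, 1: 1, 2: 1, 3: 2, 4: 1, 5: 2, 6: 0}.
Chromatic number = 3.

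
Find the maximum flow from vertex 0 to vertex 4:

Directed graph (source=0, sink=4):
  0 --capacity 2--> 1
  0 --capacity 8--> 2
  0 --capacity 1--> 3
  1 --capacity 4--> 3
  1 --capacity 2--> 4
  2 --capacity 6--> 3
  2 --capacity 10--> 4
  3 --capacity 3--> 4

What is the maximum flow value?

Computing max flow:
  Flow on (0->1): 2/2
  Flow on (0->2): 8/8
  Flow on (0->3): 1/1
  Flow on (1->4): 2/2
  Flow on (2->4): 8/10
  Flow on (3->4): 1/3
Maximum flow = 11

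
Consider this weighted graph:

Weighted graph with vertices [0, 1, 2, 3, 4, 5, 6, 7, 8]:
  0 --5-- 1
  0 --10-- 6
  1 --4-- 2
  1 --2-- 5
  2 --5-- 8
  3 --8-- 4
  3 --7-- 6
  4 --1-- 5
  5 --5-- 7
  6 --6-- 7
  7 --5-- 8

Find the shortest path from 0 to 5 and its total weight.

Using Dijkstra's algorithm from vertex 0:
Shortest path: 0 -> 1 -> 5
Total weight: 5 + 2 = 7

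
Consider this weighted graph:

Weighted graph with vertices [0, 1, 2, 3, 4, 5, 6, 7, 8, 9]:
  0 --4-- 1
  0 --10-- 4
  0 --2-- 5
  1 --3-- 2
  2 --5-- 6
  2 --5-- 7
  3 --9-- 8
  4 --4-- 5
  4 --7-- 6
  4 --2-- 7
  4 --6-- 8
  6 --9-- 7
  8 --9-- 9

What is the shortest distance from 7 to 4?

Using Dijkstra's algorithm from vertex 7:
Shortest path: 7 -> 4
Total weight: 2 = 2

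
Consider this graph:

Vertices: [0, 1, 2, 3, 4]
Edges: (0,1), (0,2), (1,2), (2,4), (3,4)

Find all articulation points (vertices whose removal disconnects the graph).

An articulation point is a vertex whose removal disconnects the graph.
Articulation points: [2, 4]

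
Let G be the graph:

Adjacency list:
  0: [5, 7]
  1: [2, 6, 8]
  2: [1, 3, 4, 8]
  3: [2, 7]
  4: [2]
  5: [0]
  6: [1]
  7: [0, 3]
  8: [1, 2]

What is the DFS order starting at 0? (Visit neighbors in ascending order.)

DFS from vertex 0 (neighbors processed in ascending order):
Visit order: 0, 5, 7, 3, 2, 1, 6, 8, 4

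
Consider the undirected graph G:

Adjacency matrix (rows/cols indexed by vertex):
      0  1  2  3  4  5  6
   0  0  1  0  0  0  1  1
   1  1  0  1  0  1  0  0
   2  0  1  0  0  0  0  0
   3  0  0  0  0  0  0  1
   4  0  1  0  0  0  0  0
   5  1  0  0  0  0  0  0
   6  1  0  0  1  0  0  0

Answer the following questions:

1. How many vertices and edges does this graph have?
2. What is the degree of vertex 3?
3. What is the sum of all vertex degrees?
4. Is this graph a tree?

Count: 7 vertices, 6 edges.
Vertex 3 has neighbors [6], degree = 1.
Handshaking lemma: 2 * 6 = 12.
A graph is a tree iff it is connected and has exactly n-1 edges. This graph is connected (all 7 vertices in one component) and has 7-1 = 6 edges. It is a tree.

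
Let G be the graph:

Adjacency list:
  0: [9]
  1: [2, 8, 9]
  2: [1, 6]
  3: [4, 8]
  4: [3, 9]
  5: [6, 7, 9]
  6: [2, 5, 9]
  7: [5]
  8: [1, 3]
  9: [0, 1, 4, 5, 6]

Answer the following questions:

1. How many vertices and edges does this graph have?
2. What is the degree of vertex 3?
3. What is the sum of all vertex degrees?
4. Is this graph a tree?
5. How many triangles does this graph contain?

Count: 10 vertices, 12 edges.
Vertex 3 has neighbors [4, 8], degree = 2.
Handshaking lemma: 2 * 12 = 24.
A tree on 10 vertices has 9 edges. This graph has 12 edges (3 extra). Not a tree.
Number of triangles = 1.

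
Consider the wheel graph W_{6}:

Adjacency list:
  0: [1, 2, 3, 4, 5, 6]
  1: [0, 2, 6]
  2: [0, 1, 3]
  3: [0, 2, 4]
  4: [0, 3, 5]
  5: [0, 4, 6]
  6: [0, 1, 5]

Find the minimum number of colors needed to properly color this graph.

W_{6} = C_{6} plus a hub adjacent to every cycle vertex.
The outer cycle needs 2 colors (even cycle); the hub is adjacent to all of them so needs a fresh color.
Chromatic number = 2 + 1 = 3.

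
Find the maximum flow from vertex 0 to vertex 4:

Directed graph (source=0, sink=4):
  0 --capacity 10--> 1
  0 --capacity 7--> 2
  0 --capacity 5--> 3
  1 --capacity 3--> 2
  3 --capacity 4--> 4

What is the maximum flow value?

Computing max flow:
  Flow on (0->3): 4/5
  Flow on (3->4): 4/4
Maximum flow = 4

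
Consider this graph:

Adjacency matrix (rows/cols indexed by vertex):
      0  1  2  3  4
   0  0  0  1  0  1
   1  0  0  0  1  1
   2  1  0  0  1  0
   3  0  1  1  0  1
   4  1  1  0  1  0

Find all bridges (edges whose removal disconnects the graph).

No bridges found. The graph is 2-edge-connected (no single edge removal disconnects it).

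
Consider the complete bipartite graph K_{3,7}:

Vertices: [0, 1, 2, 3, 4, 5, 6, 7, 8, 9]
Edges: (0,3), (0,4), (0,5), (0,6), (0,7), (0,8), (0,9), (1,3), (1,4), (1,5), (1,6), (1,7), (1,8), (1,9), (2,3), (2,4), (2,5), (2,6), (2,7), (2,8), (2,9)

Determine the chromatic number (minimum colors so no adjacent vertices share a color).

K_{3,7} is bipartite: vertices split into two independent sets of size 3 and 7.
Color one set 0, the other 1. No adjacent vertices share a color.
Chromatic number = 2.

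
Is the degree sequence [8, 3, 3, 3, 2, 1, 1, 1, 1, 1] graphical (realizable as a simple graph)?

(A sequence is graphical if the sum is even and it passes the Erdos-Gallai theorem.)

Sum of degrees = 24. Sum is even and passes Erdos-Gallai. The sequence IS graphical.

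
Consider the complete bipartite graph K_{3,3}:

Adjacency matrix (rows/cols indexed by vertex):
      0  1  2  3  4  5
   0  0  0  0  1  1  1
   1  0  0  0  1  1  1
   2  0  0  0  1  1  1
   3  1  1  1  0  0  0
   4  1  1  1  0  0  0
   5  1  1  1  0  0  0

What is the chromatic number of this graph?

K_{3,3} is bipartite: vertices split into two independent sets of size 3 and 3.
Color one set 0, the other 1. No adjacent vertices share a color.
Chromatic number = 2.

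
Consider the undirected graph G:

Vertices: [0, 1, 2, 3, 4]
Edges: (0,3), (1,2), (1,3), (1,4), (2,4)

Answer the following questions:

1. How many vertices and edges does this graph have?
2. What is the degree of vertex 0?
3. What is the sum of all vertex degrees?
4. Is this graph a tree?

Count: 5 vertices, 5 edges.
Vertex 0 has neighbors [3], degree = 1.
Handshaking lemma: 2 * 5 = 10.
A tree on 5 vertices has 4 edges. This graph has 5 edges (1 extra). Not a tree.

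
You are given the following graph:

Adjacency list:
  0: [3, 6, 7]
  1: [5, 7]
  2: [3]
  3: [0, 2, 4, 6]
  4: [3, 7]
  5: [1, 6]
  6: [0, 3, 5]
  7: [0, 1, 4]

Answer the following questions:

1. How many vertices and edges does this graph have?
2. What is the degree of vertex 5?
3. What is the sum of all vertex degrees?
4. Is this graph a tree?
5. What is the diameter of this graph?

Count: 8 vertices, 10 edges.
Vertex 5 has neighbors [1, 6], degree = 2.
Handshaking lemma: 2 * 10 = 20.
A tree on 8 vertices has 7 edges. This graph has 10 edges (3 extra). Not a tree.
Diameter (longest shortest path) = 4.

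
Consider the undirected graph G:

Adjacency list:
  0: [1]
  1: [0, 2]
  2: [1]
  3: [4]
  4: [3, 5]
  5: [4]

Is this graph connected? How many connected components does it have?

Checking connectivity: the graph has 2 connected component(s).
Components: [[0, 1, 2], [3, 4, 5]]. The graph is NOT connected.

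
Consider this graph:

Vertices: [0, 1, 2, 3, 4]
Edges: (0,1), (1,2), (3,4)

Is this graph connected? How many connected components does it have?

Checking connectivity: the graph has 2 connected component(s).
Components: [[0, 1, 2], [3, 4]]. The graph is NOT connected.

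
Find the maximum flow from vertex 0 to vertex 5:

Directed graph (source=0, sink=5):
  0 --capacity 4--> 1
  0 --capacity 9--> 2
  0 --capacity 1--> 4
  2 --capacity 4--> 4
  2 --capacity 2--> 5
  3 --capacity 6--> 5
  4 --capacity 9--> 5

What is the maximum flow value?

Computing max flow:
  Flow on (0->2): 6/9
  Flow on (0->4): 1/1
  Flow on (2->4): 4/4
  Flow on (2->5): 2/2
  Flow on (4->5): 5/9
Maximum flow = 7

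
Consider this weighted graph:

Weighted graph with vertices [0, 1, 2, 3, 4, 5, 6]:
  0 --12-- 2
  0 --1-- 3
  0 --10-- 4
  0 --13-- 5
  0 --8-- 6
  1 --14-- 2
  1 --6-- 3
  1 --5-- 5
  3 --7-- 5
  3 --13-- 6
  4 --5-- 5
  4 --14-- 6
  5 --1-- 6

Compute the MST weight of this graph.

Applying Kruskal's algorithm (sort edges by weight, add if no cycle):
  Add (0,3) w=1
  Add (5,6) w=1
  Add (1,5) w=5
  Add (4,5) w=5
  Add (1,3) w=6
  Skip (3,5) w=7 (creates cycle)
  Skip (0,6) w=8 (creates cycle)
  Skip (0,4) w=10 (creates cycle)
  Add (0,2) w=12
  Skip (0,5) w=13 (creates cycle)
  Skip (3,6) w=13 (creates cycle)
  Skip (1,2) w=14 (creates cycle)
  Skip (4,6) w=14 (creates cycle)
MST weight = 30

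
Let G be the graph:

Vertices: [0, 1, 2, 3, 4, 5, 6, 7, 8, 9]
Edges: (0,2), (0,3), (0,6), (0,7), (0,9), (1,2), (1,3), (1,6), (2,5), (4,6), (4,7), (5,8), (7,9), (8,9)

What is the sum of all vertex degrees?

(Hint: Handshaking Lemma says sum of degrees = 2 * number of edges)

Count edges: 14 edges.
By Handshaking Lemma: sum of degrees = 2 * 14 = 28.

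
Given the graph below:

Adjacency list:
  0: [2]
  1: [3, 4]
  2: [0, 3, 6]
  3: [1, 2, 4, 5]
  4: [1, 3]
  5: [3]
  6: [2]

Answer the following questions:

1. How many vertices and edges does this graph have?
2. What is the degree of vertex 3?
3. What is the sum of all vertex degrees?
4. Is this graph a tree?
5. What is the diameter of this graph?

Count: 7 vertices, 7 edges.
Vertex 3 has neighbors [1, 2, 4, 5], degree = 4.
Handshaking lemma: 2 * 7 = 14.
A tree on 7 vertices has 6 edges. This graph has 7 edges (1 extra). Not a tree.
Diameter (longest shortest path) = 3.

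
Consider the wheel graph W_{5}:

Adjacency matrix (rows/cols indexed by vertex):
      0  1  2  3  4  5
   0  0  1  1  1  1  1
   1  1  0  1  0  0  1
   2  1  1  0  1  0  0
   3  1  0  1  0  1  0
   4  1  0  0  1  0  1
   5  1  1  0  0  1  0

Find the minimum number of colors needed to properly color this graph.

W_{5} = C_{5} plus a hub adjacent to every cycle vertex.
The outer cycle needs 3 colors (odd cycle); the hub is adjacent to all of them so needs a fresh color.
Chromatic number = 3 + 1 = 4.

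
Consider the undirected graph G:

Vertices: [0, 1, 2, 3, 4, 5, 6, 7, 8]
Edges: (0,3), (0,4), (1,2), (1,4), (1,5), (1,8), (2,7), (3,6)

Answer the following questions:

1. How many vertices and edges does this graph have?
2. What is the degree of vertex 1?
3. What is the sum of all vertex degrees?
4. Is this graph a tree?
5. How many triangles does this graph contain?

Count: 9 vertices, 8 edges.
Vertex 1 has neighbors [2, 4, 5, 8], degree = 4.
Handshaking lemma: 2 * 8 = 16.
A graph is a tree iff it is connected and has exactly n-1 edges. This graph is connected (all 9 vertices in one component) and has 9-1 = 8 edges. It is a tree.
Number of triangles = 0.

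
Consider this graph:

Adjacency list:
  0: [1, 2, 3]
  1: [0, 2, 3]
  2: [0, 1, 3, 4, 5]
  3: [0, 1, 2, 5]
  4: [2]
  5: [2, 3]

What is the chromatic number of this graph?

The graph has a maximum clique of size 4 (lower bound on chromatic number).
A valid 4-coloring: {0: 2, 1: 3, 2: 0, 3: 1, 4: 1, 5: 2}.
Chromatic number = 4.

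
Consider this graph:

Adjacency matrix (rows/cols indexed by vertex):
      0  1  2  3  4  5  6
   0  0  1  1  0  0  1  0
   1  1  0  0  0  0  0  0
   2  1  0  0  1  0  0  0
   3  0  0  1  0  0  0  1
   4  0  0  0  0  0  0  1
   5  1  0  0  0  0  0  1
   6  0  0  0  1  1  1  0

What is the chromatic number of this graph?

The graph has a maximum clique of size 2 (lower bound on chromatic number).
A valid 3-coloring: {0: 0, 1: 1, 2: 1, 3: 2, 4: 1, 5: 1, 6: 0}.
No proper 2-coloring exists (verified by exhaustive search).
Chromatic number = 3.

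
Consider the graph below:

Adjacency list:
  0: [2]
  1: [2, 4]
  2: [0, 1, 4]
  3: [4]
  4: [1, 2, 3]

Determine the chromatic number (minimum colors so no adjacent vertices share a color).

The graph has a maximum clique of size 3 (lower bound on chromatic number).
A valid 3-coloring: {0: 1, 1: 2, 2: 0, 3: 0, 4: 1}.
Chromatic number = 3.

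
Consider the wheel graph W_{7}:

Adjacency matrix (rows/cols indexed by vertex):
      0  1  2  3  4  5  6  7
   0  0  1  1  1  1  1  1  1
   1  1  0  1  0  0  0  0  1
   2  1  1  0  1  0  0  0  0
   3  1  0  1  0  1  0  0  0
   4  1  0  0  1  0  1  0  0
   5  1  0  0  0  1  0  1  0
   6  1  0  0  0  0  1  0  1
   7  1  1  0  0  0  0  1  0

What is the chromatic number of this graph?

W_{7} = C_{7} plus a hub adjacent to every cycle vertex.
The outer cycle needs 3 colors (odd cycle); the hub is adjacent to all of them so needs a fresh color.
Chromatic number = 3 + 1 = 4.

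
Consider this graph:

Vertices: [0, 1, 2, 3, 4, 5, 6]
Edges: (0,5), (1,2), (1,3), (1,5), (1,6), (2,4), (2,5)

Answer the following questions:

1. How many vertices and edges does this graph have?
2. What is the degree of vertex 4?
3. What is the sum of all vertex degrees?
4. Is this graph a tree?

Count: 7 vertices, 7 edges.
Vertex 4 has neighbors [2], degree = 1.
Handshaking lemma: 2 * 7 = 14.
A tree on 7 vertices has 6 edges. This graph has 7 edges (1 extra). Not a tree.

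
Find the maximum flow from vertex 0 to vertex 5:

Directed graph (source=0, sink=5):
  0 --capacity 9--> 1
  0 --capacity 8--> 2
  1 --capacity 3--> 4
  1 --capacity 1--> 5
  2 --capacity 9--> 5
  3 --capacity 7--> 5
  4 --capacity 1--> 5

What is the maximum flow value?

Computing max flow:
  Flow on (0->1): 2/9
  Flow on (0->2): 8/8
  Flow on (1->4): 1/3
  Flow on (1->5): 1/1
  Flow on (2->5): 8/9
  Flow on (4->5): 1/1
Maximum flow = 10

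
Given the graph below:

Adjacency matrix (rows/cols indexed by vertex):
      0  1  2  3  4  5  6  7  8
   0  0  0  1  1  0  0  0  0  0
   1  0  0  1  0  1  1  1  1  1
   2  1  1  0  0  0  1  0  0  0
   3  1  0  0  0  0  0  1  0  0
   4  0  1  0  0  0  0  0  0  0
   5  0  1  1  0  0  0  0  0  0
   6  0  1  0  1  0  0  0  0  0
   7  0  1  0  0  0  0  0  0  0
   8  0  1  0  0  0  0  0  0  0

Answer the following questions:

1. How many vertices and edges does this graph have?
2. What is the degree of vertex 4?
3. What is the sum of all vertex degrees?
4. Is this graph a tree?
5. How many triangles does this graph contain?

Count: 9 vertices, 10 edges.
Vertex 4 has neighbors [1], degree = 1.
Handshaking lemma: 2 * 10 = 20.
A tree on 9 vertices has 8 edges. This graph has 10 edges (2 extra). Not a tree.
Number of triangles = 1.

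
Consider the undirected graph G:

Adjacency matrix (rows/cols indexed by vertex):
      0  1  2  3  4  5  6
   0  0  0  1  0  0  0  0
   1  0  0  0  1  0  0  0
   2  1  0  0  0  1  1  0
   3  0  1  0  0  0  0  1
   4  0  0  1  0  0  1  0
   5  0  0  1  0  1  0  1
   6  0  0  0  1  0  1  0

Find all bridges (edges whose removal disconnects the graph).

A bridge is an edge whose removal increases the number of connected components.
Bridges found: (0,2), (1,3), (3,6), (5,6)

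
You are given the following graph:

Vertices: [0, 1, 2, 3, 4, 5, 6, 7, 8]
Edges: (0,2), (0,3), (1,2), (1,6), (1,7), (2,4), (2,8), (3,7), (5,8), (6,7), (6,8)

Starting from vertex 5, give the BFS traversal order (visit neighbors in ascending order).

BFS from vertex 5 (neighbors processed in ascending order):
Visit order: 5, 8, 2, 6, 0, 1, 4, 7, 3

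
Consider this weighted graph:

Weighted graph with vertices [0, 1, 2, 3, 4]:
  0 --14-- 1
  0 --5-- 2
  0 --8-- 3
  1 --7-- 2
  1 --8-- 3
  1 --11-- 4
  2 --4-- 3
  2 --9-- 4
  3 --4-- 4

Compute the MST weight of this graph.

Applying Kruskal's algorithm (sort edges by weight, add if no cycle):
  Add (2,3) w=4
  Add (3,4) w=4
  Add (0,2) w=5
  Add (1,2) w=7
  Skip (0,3) w=8 (creates cycle)
  Skip (1,3) w=8 (creates cycle)
  Skip (2,4) w=9 (creates cycle)
  Skip (1,4) w=11 (creates cycle)
  Skip (0,1) w=14 (creates cycle)
MST weight = 20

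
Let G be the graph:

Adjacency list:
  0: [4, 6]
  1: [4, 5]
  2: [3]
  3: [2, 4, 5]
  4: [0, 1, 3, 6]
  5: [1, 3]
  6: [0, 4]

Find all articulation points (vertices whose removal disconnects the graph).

An articulation point is a vertex whose removal disconnects the graph.
Articulation points: [3, 4]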